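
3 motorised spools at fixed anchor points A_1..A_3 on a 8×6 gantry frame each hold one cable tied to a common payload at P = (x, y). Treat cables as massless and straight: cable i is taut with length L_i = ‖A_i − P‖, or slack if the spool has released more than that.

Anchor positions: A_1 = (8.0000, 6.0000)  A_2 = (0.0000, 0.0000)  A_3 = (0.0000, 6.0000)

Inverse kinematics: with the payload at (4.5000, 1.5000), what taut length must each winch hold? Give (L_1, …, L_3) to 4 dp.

(5.7009, 4.7434, 6.3640)

L_1 = √((8.0000−4.5000)² + (6.0000−1.5000)²) = 5.7009
L_2 = √((0.0000−4.5000)² + (0.0000−1.5000)²) = 4.7434
L_3 = √((0.0000−4.5000)² + (6.0000−1.5000)²) = 6.3640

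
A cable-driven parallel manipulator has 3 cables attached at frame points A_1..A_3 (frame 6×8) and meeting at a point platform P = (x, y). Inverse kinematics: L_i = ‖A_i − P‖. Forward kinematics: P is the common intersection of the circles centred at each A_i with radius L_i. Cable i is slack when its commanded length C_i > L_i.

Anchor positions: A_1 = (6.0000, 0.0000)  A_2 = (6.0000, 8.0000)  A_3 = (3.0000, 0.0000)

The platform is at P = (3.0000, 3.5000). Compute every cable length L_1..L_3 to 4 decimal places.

(4.6098, 5.4083, 3.5000)

L_1: Δ = A_1−P = (3.0000, -3.5000) → ‖Δ‖ = √21.2500 = 4.6098
L_2: Δ = A_2−P = (3.0000, 4.5000) → ‖Δ‖ = √29.2500 = 5.4083
L_3: Δ = A_3−P = (0.0000, -3.5000) → ‖Δ‖ = √12.2500 = 3.5000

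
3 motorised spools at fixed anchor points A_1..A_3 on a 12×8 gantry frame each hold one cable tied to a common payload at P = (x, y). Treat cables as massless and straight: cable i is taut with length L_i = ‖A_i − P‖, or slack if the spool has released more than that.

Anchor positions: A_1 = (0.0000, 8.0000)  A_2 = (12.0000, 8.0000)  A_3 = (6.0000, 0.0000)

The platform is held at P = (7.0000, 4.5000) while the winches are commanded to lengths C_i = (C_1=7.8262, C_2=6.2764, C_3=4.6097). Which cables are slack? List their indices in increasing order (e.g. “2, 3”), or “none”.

2

cable 1: √((-7.0000)²+(3.5000)²)=7.8262, C_1=7.8262: taut
cable 2: √((5.0000)²+(3.5000)²)=6.1033, C_2=6.2764: slack
cable 3: √((-1.0000)²+(-4.5000)²)=4.6098, C_3=4.6097: taut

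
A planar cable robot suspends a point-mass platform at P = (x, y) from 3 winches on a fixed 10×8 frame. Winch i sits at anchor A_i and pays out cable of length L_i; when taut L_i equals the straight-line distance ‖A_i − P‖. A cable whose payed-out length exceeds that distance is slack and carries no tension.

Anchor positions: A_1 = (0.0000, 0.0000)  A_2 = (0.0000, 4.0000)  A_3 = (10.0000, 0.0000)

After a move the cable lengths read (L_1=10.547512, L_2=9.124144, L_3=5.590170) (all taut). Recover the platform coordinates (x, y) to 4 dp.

(9.0000, 5.5000)

expand ‖A_i−P‖²=L_i² and subtract eq 1 (k_i ≔ ‖A_i‖²−L_i²)
k_1 = 0.0000+0.0000−111.2500 = -111.2500
eq1−eq2 → [0.0000  -8.0000]·P = -44.0000
eq1−eq3 → [-20.0000  0.0000]·P = -180.0000
2×2 solve → P = (9.0000, 5.5000)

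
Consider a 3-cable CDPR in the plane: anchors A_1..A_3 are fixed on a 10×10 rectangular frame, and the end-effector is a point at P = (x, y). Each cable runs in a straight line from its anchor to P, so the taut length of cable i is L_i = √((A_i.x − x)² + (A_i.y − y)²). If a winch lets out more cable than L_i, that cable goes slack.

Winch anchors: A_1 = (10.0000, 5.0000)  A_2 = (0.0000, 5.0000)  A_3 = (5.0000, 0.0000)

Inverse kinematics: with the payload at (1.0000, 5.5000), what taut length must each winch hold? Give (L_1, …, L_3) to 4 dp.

L_1: Δ = A_1−P = (9.0000, -0.5000) → ‖Δ‖ = √81.2500 = 9.0139
L_2: Δ = A_2−P = (-1.0000, -0.5000) → ‖Δ‖ = √1.2500 = 1.1180
L_3: Δ = A_3−P = (4.0000, -5.5000) → ‖Δ‖ = √46.2500 = 6.8007

(9.0139, 1.1180, 6.8007)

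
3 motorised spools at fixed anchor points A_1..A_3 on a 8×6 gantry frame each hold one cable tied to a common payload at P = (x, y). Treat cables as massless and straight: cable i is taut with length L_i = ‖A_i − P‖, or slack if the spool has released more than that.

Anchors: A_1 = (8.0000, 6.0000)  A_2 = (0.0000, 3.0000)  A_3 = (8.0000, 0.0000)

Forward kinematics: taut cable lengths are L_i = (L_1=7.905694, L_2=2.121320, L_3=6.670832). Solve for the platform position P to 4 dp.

expand ‖A_i−P‖²=L_i² and subtract eq 1 (c_i ≔ ‖A_i‖²−L_i²)
c_1 = 64.0000+36.0000−62.5000 = 37.5000
eq1−eq2 → [16.0000  6.0000]·P = 33.0000
eq1−eq3 → [0.0000  12.0000]·P = 18.0000
2×2 solve → P = (1.5000, 1.5000)

(1.5000, 1.5000)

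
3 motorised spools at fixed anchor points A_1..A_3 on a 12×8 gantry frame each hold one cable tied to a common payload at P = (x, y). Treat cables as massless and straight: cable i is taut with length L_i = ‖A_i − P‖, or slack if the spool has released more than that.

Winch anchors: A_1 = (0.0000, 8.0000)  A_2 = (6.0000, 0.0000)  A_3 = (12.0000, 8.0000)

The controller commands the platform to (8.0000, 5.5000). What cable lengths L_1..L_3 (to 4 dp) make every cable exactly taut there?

(8.3815, 5.8523, 4.7170)

cable 1: Δx=-8.0000, Δy=2.5000; L_1 = √(Δx²+Δy²) = 8.3815
cable 2: Δx=-2.0000, Δy=-5.5000; L_2 = √(Δx²+Δy²) = 5.8523
cable 3: Δx=4.0000, Δy=2.5000; L_3 = √(Δx²+Δy²) = 4.7170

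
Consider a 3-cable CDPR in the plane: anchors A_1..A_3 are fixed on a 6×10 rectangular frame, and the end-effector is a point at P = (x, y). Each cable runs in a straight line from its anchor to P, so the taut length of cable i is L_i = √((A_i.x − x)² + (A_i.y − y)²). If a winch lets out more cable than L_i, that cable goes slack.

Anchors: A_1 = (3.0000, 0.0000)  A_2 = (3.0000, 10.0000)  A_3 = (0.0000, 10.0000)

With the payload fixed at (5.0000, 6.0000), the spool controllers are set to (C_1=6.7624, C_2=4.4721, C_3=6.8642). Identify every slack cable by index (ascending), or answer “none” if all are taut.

i=1: geometric 6.3246 vs commanded 6.7624 ⇒ slack
i=2: geometric 4.4721 vs commanded 4.4721 ⇒ taut
i=3: geometric 6.4031 vs commanded 6.8642 ⇒ slack

1, 3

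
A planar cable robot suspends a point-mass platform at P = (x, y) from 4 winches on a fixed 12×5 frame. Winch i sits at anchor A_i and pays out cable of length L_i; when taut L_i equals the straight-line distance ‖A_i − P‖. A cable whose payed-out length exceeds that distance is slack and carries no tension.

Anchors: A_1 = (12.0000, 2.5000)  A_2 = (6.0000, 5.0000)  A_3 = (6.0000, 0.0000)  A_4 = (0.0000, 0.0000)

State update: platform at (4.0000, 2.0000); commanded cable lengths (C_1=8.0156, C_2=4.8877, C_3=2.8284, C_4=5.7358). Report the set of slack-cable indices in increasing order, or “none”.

2, 4

cable 1: L_1 = ‖A_1−P‖ = 8.0156;  C_1 = 8.0156 → taut
cable 2: L_2 = ‖A_2−P‖ = 3.6056;  C_2 = 4.8877 → slack
cable 3: L_3 = ‖A_3−P‖ = 2.8284;  C_3 = 2.8284 → taut
cable 4: L_4 = ‖A_4−P‖ = 4.4721;  C_4 = 5.7358 → slack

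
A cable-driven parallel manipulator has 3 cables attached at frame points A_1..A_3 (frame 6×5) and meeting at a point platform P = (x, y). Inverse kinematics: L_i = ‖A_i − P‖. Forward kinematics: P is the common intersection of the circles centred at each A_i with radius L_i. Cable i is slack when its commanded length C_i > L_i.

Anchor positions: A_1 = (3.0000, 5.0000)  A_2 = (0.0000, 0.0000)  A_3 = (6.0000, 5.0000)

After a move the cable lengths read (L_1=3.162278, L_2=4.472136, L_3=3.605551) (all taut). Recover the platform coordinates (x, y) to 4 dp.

each cable: (A_i−P)·(A_i−P) = L_i²; let c_i = ‖A_i‖²−L_i²
c_1 = 9.0000+25.0000−10.0000 = 24.0000
row 1: 6.0000x + 10.0000y = 44.0000  (c_2=-20.0000)
row 2: -6.0000x + 0.0000y = -24.0000  (c_3=48.0000)
Cramer on rows 1–2 → x = 4.0000, y = 2.0000

(4.0000, 2.0000)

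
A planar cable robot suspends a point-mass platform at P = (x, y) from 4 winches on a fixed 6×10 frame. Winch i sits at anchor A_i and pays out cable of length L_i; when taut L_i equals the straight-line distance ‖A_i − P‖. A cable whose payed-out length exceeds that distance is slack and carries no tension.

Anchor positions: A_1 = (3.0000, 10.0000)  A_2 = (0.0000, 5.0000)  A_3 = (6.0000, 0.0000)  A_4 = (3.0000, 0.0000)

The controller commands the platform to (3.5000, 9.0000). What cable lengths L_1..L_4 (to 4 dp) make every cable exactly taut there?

L_1: Δ = A_1−P = (-0.5000, 1.0000) → ‖Δ‖ = √1.2500 = 1.1180
L_2: Δ = A_2−P = (-3.5000, -4.0000) → ‖Δ‖ = √28.2500 = 5.3151
L_3: Δ = A_3−P = (2.5000, -9.0000) → ‖Δ‖ = √87.2500 = 9.3408
L_4: Δ = A_4−P = (-0.5000, -9.0000) → ‖Δ‖ = √81.2500 = 9.0139

(1.1180, 5.3151, 9.3408, 9.0139)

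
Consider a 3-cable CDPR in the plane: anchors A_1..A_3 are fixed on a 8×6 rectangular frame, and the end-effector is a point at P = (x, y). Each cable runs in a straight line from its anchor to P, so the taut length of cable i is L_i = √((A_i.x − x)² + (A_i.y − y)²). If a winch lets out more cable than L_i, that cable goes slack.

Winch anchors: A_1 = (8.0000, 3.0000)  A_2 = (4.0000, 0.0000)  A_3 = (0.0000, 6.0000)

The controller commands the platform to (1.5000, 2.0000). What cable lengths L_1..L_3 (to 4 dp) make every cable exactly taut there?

(6.5765, 3.2016, 4.2720)

cable 1: Δx=6.5000, Δy=1.0000; L_1 = √(Δx²+Δy²) = 6.5765
cable 2: Δx=2.5000, Δy=-2.0000; L_2 = √(Δx²+Δy²) = 3.2016
cable 3: Δx=-1.5000, Δy=4.0000; L_3 = √(Δx²+Δy²) = 4.2720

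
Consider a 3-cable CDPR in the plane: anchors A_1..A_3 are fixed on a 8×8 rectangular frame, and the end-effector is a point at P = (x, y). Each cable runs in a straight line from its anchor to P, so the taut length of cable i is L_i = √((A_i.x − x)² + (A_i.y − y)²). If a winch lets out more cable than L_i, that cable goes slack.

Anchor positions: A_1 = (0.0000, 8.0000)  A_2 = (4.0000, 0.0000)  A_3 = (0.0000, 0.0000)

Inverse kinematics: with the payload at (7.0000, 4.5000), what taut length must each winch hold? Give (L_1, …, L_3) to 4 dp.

cable 1: Δx=-7.0000, Δy=3.5000; L_1 = √(Δx²+Δy²) = 7.8262
cable 2: Δx=-3.0000, Δy=-4.5000; L_2 = √(Δx²+Δy²) = 5.4083
cable 3: Δx=-7.0000, Δy=-4.5000; L_3 = √(Δx²+Δy²) = 8.3217

(7.8262, 5.4083, 8.3217)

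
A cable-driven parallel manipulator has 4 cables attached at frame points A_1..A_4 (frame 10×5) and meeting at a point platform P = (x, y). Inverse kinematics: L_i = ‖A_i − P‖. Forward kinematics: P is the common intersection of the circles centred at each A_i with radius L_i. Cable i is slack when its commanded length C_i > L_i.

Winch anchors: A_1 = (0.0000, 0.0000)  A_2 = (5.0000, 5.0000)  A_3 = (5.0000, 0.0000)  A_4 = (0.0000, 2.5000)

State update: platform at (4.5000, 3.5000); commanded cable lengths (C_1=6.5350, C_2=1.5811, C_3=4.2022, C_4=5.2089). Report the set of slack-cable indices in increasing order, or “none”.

1, 3, 4

i=1: geometric 5.7009 vs commanded 6.5350 ⇒ slack
i=2: geometric 1.5811 vs commanded 1.5811 ⇒ taut
i=3: geometric 3.5355 vs commanded 4.2022 ⇒ slack
i=4: geometric 4.6098 vs commanded 5.2089 ⇒ slack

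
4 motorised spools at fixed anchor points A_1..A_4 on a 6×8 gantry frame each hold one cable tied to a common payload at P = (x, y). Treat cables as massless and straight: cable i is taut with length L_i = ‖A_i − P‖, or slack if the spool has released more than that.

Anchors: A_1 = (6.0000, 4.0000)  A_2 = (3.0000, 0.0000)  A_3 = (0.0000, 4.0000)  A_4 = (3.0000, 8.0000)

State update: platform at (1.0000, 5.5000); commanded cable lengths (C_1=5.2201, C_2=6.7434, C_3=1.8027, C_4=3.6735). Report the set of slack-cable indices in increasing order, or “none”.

2, 4

i=1: geometric 5.2202 vs commanded 5.2201 ⇒ taut
i=2: geometric 5.8523 vs commanded 6.7434 ⇒ slack
i=3: geometric 1.8028 vs commanded 1.8027 ⇒ taut
i=4: geometric 3.2016 vs commanded 3.6735 ⇒ slack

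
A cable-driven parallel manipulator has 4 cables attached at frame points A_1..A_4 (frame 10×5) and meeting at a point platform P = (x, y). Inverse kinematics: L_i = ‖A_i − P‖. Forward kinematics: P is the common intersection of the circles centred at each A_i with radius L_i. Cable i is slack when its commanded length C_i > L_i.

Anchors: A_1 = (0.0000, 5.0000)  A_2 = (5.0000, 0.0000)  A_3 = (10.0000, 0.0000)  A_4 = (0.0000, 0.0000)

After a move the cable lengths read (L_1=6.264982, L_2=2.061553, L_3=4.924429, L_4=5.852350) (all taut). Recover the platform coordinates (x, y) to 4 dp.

(5.5000, 2.0000)

circle eqns → linear via eq_j − eq_1; set k_j = A_j·A_j − L_j²
k_1 = 0.0000+25.0000−39.2500 = -14.2500
-10.0000·x + 10.0000·y = k_1−k_2 = -35.0000
-20.0000·x + 10.0000·y = k_1−k_3 = -90.0000
0.0000·x + 10.0000·y = k_1−k_4 = 20.0000
solve first two rows → x=5.5000, y=2.0000
check cable 4: ‖A_4−P‖² = 34.2500 ≈ L_4² = 34.2500 ✓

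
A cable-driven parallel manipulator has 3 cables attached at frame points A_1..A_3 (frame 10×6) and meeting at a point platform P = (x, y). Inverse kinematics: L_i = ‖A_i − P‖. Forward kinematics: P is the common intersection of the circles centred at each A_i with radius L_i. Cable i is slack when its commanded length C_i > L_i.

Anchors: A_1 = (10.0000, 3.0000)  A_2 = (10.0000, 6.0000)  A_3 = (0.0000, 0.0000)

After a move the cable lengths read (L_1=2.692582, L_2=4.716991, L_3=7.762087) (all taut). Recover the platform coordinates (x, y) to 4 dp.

expand ‖A_i−P‖²=L_i² and subtract eq 1 (k_i ≔ ‖A_i‖²−L_i²)
k_1 = 100.0000+9.0000−7.2500 = 101.7500
eq1−eq2 → [0.0000  -6.0000]·P = -12.0000
eq1−eq3 → [20.0000  6.0000]·P = 162.0000
2×2 solve → P = (7.5000, 2.0000)

(7.5000, 2.0000)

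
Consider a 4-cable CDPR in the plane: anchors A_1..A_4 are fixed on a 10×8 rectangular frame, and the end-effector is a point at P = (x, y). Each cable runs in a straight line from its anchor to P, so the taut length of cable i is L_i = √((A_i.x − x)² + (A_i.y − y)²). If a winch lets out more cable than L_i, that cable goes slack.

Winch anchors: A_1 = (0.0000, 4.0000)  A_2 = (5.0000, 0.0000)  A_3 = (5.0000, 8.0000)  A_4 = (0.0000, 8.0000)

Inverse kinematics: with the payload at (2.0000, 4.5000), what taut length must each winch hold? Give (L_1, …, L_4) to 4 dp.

(2.0616, 5.4083, 4.6098, 4.0311)

L_1 = √((0.0000−2.0000)² + (4.0000−4.5000)²) = 2.0616
L_2 = √((5.0000−2.0000)² + (0.0000−4.5000)²) = 5.4083
L_3 = √((5.0000−2.0000)² + (8.0000−4.5000)²) = 4.6098
L_4 = √((0.0000−2.0000)² + (8.0000−4.5000)²) = 4.0311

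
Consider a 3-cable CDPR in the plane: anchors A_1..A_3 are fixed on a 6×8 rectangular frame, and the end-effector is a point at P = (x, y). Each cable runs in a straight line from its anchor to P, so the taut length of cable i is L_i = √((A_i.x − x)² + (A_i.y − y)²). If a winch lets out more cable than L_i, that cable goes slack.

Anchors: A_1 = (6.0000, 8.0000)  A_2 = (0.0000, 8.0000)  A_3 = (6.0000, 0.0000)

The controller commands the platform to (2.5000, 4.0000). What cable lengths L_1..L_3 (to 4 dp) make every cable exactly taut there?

(5.3151, 4.7170, 5.3151)

cable 1: Δx=3.5000, Δy=4.0000; L_1 = √(Δx²+Δy²) = 5.3151
cable 2: Δx=-2.5000, Δy=4.0000; L_2 = √(Δx²+Δy²) = 4.7170
cable 3: Δx=3.5000, Δy=-4.0000; L_3 = √(Δx²+Δy²) = 5.3151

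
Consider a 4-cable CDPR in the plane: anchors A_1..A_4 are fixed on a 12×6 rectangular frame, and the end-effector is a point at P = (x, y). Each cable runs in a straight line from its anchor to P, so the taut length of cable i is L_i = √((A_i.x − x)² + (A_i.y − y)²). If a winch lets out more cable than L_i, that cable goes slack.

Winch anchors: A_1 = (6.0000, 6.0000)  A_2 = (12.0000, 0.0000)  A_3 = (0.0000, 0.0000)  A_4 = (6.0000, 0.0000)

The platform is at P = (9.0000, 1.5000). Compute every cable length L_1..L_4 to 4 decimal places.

(5.4083, 3.3541, 9.1241, 3.3541)

L_1: Δ = A_1−P = (-3.0000, 4.5000) → ‖Δ‖ = √29.2500 = 5.4083
L_2: Δ = A_2−P = (3.0000, -1.5000) → ‖Δ‖ = √11.2500 = 3.3541
L_3: Δ = A_3−P = (-9.0000, -1.5000) → ‖Δ‖ = √83.2500 = 9.1241
L_4: Δ = A_4−P = (-3.0000, -1.5000) → ‖Δ‖ = √11.2500 = 3.3541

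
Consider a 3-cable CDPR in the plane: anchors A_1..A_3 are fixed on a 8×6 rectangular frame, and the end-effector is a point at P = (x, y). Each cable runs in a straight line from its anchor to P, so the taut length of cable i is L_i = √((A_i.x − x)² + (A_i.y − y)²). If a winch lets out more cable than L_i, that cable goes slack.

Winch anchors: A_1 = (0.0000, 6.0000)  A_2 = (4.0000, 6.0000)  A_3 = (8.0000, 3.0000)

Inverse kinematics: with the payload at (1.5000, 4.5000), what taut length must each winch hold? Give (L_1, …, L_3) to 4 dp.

cable 1: Δx=-1.5000, Δy=1.5000; L_1 = √(Δx²+Δy²) = 2.1213
cable 2: Δx=2.5000, Δy=1.5000; L_2 = √(Δx²+Δy²) = 2.9155
cable 3: Δx=6.5000, Δy=-1.5000; L_3 = √(Δx²+Δy²) = 6.6708

(2.1213, 2.9155, 6.6708)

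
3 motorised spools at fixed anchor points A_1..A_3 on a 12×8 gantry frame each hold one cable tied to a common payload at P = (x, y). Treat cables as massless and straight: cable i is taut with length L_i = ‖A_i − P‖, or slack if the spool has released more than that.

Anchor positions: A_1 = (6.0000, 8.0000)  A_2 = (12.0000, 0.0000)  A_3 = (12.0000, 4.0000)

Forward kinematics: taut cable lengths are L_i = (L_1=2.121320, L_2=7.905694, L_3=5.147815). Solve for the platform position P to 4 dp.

(7.5000, 6.5000)

expand ‖A_i−P‖²=L_i² and subtract eq 1 (c_i ≔ ‖A_i‖²−L_i²)
c_1 = 36.0000+64.0000−4.5000 = 95.5000
eq1−eq2 → [-12.0000  16.0000]·P = 14.0000
eq1−eq3 → [-12.0000  8.0000]·P = -38.0000
2×2 solve → P = (7.5000, 6.5000)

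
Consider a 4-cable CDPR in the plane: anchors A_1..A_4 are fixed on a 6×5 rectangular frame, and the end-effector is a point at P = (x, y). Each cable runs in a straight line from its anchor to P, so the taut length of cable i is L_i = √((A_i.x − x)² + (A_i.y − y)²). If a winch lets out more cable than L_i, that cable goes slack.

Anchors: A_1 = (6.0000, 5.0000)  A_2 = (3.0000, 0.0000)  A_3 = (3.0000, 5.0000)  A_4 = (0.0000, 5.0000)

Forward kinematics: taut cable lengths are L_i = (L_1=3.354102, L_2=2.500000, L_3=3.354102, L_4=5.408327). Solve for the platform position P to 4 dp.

(4.5000, 2.0000)

circle eqns → linear via eq_j − eq_1; set c_j = A_j·A_j − L_j²
c_1 = 36.0000+25.0000−11.2500 = 49.7500
6.0000·x + 10.0000·y = c_1−c_2 = 47.0000
6.0000·x + 0.0000·y = c_1−c_3 = 27.0000
12.0000·x + 0.0000·y = c_1−c_4 = 54.0000
solve first two rows → x=4.5000, y=2.0000
check cable 4: ‖A_4−P‖² = 29.2500 ≈ L_4² = 29.2500 ✓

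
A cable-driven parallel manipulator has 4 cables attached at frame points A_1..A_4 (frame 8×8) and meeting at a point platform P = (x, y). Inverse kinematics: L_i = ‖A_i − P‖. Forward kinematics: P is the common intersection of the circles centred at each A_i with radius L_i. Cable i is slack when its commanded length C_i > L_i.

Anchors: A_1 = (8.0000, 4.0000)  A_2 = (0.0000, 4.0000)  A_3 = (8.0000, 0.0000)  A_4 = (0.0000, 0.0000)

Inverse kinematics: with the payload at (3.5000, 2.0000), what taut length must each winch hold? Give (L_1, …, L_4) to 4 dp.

(4.9244, 4.0311, 4.9244, 4.0311)

cable 1: Δx=4.5000, Δy=2.0000; L_1 = √(Δx²+Δy²) = 4.9244
cable 2: Δx=-3.5000, Δy=2.0000; L_2 = √(Δx²+Δy²) = 4.0311
cable 3: Δx=4.5000, Δy=-2.0000; L_3 = √(Δx²+Δy²) = 4.9244
cable 4: Δx=-3.5000, Δy=-2.0000; L_4 = √(Δx²+Δy²) = 4.0311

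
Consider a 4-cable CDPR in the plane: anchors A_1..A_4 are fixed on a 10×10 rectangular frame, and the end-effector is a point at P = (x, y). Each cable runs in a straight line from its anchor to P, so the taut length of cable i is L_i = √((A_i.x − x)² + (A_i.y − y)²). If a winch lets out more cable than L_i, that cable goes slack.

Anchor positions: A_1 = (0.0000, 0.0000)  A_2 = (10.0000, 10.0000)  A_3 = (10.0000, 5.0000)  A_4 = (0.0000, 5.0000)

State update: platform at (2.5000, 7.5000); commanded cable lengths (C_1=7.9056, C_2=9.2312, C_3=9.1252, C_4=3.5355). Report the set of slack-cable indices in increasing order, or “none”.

cable 1: √((-2.5000)²+(-7.5000)²)=7.9057, C_1=7.9056: taut
cable 2: √((7.5000)²+(2.5000)²)=7.9057, C_2=9.2312: slack
cable 3: √((7.5000)²+(-2.5000)²)=7.9057, C_3=9.1252: slack
cable 4: √((-2.5000)²+(-2.5000)²)=3.5355, C_4=3.5355: taut

2, 3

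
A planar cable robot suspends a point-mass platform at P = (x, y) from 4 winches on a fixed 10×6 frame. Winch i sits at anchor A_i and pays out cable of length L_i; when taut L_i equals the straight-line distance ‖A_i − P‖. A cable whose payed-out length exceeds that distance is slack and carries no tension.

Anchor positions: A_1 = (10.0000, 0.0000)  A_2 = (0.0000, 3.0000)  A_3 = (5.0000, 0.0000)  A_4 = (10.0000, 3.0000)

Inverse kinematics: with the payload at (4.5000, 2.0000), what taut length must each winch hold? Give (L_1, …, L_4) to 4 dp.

(5.8523, 4.6098, 2.0616, 5.5902)

L_1 = √((10.0000−4.5000)² + (0.0000−2.0000)²) = 5.8523
L_2 = √((0.0000−4.5000)² + (3.0000−2.0000)²) = 4.6098
L_3 = √((5.0000−4.5000)² + (0.0000−2.0000)²) = 2.0616
L_4 = √((10.0000−4.5000)² + (3.0000−2.0000)²) = 5.5902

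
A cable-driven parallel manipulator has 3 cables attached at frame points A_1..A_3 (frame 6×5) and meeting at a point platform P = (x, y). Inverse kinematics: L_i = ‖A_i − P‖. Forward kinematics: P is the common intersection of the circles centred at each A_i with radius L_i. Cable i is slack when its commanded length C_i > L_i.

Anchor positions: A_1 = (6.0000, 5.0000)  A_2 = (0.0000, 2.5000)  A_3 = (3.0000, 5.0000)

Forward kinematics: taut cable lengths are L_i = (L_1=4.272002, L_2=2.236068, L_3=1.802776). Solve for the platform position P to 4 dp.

circle eqns → linear via eq_j − eq_1; set q_j = A_j·A_j − L_j²
q_1 = 36.0000+25.0000−18.2500 = 42.7500
12.0000·x + 5.0000·y = q_1−q_2 = 41.5000
6.0000·x + 0.0000·y = q_1−q_3 = 12.0000
solve first two rows → x=2.0000, y=3.5000

(2.0000, 3.5000)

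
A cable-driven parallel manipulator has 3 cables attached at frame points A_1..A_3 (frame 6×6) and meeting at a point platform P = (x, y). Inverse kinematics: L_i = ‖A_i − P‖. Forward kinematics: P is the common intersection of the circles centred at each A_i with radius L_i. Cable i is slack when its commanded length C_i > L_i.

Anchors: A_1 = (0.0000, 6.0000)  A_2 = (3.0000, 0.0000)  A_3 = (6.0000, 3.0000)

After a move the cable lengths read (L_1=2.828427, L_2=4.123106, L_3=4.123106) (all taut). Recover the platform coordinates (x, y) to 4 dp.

(2.0000, 4.0000)

circle eqns → linear via eq_j − eq_1; set k_j = A_j·A_j − L_j²
k_1 = 0.0000+36.0000−8.0000 = 28.0000
-6.0000·x + 12.0000·y = k_1−k_2 = 36.0000
-12.0000·x + 6.0000·y = k_1−k_3 = 0.0000
solve first two rows → x=2.0000, y=4.0000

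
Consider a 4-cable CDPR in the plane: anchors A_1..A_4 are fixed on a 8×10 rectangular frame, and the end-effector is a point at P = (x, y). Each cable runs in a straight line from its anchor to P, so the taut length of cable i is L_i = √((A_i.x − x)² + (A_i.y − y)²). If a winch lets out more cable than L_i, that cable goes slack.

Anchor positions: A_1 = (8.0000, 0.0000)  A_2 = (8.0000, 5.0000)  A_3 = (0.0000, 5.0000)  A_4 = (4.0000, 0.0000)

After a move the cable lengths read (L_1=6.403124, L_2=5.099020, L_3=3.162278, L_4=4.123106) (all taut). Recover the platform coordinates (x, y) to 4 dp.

(3.0000, 4.0000)

each cable: (A_i−P)·(A_i−P) = L_i²; let c_i = ‖A_i‖²−L_i²
c_1 = 64.0000+0.0000−41.0000 = 23.0000
row 1: 0.0000x − 10.0000y = -40.0000  (c_2=63.0000)
row 2: 16.0000x − 10.0000y = 8.0000  (c_3=15.0000)
row 3: 8.0000x + 0.0000y = 24.0000  (c_4=-1.0000)
Cramer on rows 1–2 → x = 3.0000, y = 4.0000
check cable 4: ‖A_4−P‖² = 17.0000 ≈ L_4² = 17.0000 ✓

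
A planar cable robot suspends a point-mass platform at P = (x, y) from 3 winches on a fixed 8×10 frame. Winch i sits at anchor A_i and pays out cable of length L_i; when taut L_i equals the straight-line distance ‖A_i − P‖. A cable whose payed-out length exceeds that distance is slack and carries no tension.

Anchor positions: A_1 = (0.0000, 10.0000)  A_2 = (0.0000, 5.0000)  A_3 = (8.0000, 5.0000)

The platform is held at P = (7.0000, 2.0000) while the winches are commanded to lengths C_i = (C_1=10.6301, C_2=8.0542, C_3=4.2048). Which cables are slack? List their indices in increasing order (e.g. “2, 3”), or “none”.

i=1: geometric 10.6301 vs commanded 10.6301 ⇒ taut
i=2: geometric 7.6158 vs commanded 8.0542 ⇒ slack
i=3: geometric 3.1623 vs commanded 4.2048 ⇒ slack

2, 3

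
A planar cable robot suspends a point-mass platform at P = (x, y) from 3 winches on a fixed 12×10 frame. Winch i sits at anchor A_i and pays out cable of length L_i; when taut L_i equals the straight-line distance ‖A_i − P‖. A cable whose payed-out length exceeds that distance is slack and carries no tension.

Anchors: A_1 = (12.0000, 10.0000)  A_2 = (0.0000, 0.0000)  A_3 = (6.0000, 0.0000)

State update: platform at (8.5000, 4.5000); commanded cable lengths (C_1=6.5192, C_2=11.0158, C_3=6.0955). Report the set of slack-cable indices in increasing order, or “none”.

2, 3

cable 1: √((3.5000)²+(5.5000)²)=6.5192, C_1=6.5192: taut
cable 2: √((-8.5000)²+(-4.5000)²)=9.6177, C_2=11.0158: slack
cable 3: √((-2.5000)²+(-4.5000)²)=5.1478, C_3=6.0955: slack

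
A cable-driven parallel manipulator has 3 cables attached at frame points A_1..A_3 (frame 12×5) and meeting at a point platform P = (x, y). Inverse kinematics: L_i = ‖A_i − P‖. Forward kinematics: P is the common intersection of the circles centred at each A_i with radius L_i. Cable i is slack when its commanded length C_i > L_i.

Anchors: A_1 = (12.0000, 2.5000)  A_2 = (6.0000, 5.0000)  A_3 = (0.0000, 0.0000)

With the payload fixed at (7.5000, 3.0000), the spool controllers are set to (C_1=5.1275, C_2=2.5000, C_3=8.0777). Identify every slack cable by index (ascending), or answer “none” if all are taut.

cable 1: √((4.5000)²+(-0.5000)²)=4.5277, C_1=5.1275: slack
cable 2: √((-1.5000)²+(2.0000)²)=2.5000, C_2=2.5000: taut
cable 3: √((-7.5000)²+(-3.0000)²)=8.0777, C_3=8.0777: taut

1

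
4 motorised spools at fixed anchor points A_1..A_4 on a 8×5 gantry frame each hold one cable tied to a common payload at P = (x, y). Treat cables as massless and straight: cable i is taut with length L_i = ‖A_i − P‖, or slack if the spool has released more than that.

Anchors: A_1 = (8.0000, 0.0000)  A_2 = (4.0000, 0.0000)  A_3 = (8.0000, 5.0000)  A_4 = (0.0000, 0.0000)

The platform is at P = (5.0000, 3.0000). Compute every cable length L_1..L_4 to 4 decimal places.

L_1 = √((8.0000−5.0000)² + (0.0000−3.0000)²) = 4.2426
L_2 = √((4.0000−5.0000)² + (0.0000−3.0000)²) = 3.1623
L_3 = √((8.0000−5.0000)² + (5.0000−3.0000)²) = 3.6056
L_4 = √((0.0000−5.0000)² + (0.0000−3.0000)²) = 5.8310

(4.2426, 3.1623, 3.6056, 5.8310)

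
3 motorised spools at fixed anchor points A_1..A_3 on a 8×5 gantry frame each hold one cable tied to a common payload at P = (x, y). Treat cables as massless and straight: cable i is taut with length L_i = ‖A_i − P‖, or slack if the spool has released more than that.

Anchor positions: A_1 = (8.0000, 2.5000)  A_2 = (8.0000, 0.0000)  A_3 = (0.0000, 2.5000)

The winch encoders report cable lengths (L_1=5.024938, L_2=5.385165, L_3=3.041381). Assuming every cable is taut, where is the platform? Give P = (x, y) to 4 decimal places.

(3.0000, 2.0000)

each cable: (A_i−P)·(A_i−P) = L_i²; let c_i = ‖A_i‖²−L_i²
c_1 = 64.0000+6.2500−25.2500 = 45.0000
row 1: 0.0000x + 5.0000y = 10.0000  (c_2=35.0000)
row 2: 16.0000x + 0.0000y = 48.0000  (c_3=-3.0000)
Cramer on rows 1–2 → x = 3.0000, y = 2.0000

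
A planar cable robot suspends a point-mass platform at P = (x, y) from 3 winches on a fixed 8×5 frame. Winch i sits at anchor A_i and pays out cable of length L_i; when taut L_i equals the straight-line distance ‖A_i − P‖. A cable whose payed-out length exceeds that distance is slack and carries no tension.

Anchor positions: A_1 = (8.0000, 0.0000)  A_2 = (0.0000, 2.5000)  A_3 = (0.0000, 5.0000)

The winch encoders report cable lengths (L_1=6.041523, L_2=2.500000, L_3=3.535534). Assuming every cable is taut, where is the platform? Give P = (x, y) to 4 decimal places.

expand ‖A_i−P‖²=L_i² and subtract eq 1 (c_i ≔ ‖A_i‖²−L_i²)
c_1 = 64.0000+0.0000−36.5000 = 27.5000
eq1−eq2 → [16.0000  -5.0000]·P = 27.5000
eq1−eq3 → [16.0000  -10.0000]·P = 15.0000
2×2 solve → P = (2.5000, 2.5000)

(2.5000, 2.5000)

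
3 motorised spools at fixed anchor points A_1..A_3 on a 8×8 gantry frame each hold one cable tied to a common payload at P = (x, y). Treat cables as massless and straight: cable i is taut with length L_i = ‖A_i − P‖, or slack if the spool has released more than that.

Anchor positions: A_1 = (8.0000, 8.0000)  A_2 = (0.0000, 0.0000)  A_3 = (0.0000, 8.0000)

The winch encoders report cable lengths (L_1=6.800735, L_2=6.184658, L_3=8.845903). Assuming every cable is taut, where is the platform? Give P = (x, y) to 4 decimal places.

(6.0000, 1.5000)

expand ‖A_i−P‖²=L_i² and subtract eq 1 (c_i ≔ ‖A_i‖²−L_i²)
c_1 = 64.0000+64.0000−46.2500 = 81.7500
eq1−eq2 → [16.0000  16.0000]·P = 120.0000
eq1−eq3 → [16.0000  0.0000]·P = 96.0000
2×2 solve → P = (6.0000, 1.5000)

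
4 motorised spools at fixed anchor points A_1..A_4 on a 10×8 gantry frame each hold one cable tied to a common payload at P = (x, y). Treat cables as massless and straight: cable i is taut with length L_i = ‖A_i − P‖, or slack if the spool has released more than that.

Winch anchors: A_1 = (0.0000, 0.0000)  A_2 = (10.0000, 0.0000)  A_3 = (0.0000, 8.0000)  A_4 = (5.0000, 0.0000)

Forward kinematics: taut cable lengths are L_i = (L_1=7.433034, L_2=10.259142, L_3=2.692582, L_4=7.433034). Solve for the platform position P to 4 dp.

(2.5000, 7.0000)

each cable: (A_i−P)·(A_i−P) = L_i²; let c_i = ‖A_i‖²−L_i²
c_1 = 0.0000+0.0000−55.2500 = -55.2500
row 1: -20.0000x + 0.0000y = -50.0000  (c_2=-5.2500)
row 2: 0.0000x − 16.0000y = -112.0000  (c_3=56.7500)
row 3: -10.0000x + 0.0000y = -25.0000  (c_4=-30.2500)
Cramer on rows 1–2 → x = 2.5000, y = 7.0000
check cable 4: ‖A_4−P‖² = 55.2500 ≈ L_4² = 55.2500 ✓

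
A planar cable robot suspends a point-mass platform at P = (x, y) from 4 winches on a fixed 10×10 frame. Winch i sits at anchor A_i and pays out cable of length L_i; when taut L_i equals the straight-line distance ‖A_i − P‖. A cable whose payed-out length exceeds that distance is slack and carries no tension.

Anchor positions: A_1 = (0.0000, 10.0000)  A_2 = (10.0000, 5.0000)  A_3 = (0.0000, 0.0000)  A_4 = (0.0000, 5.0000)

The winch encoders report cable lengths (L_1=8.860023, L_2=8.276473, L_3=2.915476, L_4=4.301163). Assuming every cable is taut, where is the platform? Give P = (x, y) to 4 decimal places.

(2.5000, 1.5000)

expand ‖A_i−P‖²=L_i² and subtract eq 1 (k_i ≔ ‖A_i‖²−L_i²)
k_1 = 0.0000+100.0000−78.5000 = 21.5000
eq1−eq2 → [-20.0000  10.0000]·P = -35.0000
eq1−eq3 → [0.0000  20.0000]·P = 30.0000
eq1−eq4 → [0.0000  10.0000]·P = 15.0000
2×2 solve → P = (2.5000, 1.5000)
check cable 4: ‖A_4−P‖² = 18.5000 ≈ L_4² = 18.5000 ✓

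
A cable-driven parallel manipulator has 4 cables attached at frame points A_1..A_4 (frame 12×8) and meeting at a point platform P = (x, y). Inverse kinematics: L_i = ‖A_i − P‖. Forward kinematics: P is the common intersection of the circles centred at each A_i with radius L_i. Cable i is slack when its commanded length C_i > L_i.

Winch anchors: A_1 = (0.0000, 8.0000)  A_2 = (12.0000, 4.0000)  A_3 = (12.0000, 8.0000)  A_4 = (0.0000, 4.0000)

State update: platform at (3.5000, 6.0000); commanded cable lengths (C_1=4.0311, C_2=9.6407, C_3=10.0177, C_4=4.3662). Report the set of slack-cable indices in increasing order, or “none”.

2, 3, 4

i=1: geometric 4.0311 vs commanded 4.0311 ⇒ taut
i=2: geometric 8.7321 vs commanded 9.6407 ⇒ slack
i=3: geometric 8.7321 vs commanded 10.0177 ⇒ slack
i=4: geometric 4.0311 vs commanded 4.3662 ⇒ slack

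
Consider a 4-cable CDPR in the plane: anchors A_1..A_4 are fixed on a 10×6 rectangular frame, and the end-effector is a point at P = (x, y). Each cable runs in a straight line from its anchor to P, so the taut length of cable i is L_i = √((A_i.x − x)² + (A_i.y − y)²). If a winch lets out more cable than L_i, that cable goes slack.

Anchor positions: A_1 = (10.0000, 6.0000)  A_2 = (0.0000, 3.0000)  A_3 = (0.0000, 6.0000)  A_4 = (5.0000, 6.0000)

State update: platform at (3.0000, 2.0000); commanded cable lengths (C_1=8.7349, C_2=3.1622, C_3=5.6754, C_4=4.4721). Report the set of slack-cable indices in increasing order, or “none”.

cable 1: L_1 = ‖A_1−P‖ = 8.0623;  C_1 = 8.7349 → slack
cable 2: L_2 = ‖A_2−P‖ = 3.1623;  C_2 = 3.1622 → taut
cable 3: L_3 = ‖A_3−P‖ = 5.0000;  C_3 = 5.6754 → slack
cable 4: L_4 = ‖A_4−P‖ = 4.4721;  C_4 = 4.4721 → taut

1, 3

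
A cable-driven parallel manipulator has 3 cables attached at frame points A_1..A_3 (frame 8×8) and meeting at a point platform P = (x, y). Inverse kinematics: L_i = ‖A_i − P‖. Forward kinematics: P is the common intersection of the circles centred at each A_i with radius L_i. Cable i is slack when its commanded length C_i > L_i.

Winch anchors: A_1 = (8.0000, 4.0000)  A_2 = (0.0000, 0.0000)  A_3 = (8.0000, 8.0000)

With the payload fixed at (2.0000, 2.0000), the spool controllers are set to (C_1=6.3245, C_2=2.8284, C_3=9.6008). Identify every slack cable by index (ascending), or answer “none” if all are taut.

cable 1: L_1 = ‖A_1−P‖ = 6.3246;  C_1 = 6.3245 → taut
cable 2: L_2 = ‖A_2−P‖ = 2.8284;  C_2 = 2.8284 → taut
cable 3: L_3 = ‖A_3−P‖ = 8.4853;  C_3 = 9.6008 → slack

3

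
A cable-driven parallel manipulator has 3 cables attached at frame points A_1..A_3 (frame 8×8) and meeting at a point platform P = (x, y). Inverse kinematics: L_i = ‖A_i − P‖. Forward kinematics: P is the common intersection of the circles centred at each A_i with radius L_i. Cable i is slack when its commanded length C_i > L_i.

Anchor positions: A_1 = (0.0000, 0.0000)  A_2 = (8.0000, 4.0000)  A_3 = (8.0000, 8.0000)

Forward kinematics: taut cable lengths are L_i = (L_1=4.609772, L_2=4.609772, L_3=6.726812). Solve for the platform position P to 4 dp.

(3.5000, 3.0000)

each cable: (A_i−P)·(A_i−P) = L_i²; let c_i = ‖A_i‖²−L_i²
c_1 = 0.0000+0.0000−21.2500 = -21.2500
row 1: -16.0000x − 8.0000y = -80.0000  (c_2=58.7500)
row 2: -16.0000x − 16.0000y = -104.0000  (c_3=82.7500)
Cramer on rows 1–2 → x = 3.5000, y = 3.0000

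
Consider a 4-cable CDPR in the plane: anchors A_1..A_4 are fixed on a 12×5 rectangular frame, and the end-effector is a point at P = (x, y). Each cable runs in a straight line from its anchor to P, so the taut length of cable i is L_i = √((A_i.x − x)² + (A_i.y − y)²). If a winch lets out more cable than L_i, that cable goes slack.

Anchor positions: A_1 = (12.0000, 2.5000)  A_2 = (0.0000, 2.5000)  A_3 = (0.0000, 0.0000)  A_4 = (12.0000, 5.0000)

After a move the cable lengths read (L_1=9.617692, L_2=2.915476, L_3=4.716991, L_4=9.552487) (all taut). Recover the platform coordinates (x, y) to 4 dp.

circle eqns → linear via eq_j − eq_1; set c_j = A_j·A_j − L_j²
c_1 = 144.0000+6.2500−92.5000 = 57.7500
24.0000·x + 0.0000·y = c_1−c_2 = 60.0000
24.0000·x + 5.0000·y = c_1−c_3 = 80.0000
0.0000·x − 5.0000·y = c_1−c_4 = -20.0000
solve first two rows → x=2.5000, y=4.0000
check cable 4: ‖A_4−P‖² = 91.2500 ≈ L_4² = 91.2500 ✓

(2.5000, 4.0000)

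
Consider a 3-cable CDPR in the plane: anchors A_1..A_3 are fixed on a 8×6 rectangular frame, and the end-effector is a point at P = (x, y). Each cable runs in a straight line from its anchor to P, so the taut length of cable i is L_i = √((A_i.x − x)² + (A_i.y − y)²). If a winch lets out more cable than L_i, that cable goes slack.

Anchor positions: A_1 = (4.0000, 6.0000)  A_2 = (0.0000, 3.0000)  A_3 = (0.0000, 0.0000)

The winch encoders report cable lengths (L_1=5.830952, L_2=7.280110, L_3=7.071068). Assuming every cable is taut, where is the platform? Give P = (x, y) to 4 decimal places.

(7.0000, 1.0000)

circle eqns → linear via eq_j − eq_1; set k_j = A_j·A_j − L_j²
k_1 = 16.0000+36.0000−34.0000 = 18.0000
8.0000·x + 6.0000·y = k_1−k_2 = 62.0000
8.0000·x + 12.0000·y = k_1−k_3 = 68.0000
solve first two rows → x=7.0000, y=1.0000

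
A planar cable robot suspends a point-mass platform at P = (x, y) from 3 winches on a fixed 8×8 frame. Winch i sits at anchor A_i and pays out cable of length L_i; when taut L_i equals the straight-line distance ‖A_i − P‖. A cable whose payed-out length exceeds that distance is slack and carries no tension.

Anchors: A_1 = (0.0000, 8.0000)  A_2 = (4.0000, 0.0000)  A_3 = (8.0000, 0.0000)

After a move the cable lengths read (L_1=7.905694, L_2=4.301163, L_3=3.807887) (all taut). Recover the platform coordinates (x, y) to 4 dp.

expand ‖A_i−P‖²=L_i² and subtract eq 1 (c_i ≔ ‖A_i‖²−L_i²)
c_1 = 0.0000+64.0000−62.5000 = 1.5000
eq1−eq2 → [-8.0000  16.0000]·P = 4.0000
eq1−eq3 → [-16.0000  16.0000]·P = -48.0000
2×2 solve → P = (6.5000, 3.5000)

(6.5000, 3.5000)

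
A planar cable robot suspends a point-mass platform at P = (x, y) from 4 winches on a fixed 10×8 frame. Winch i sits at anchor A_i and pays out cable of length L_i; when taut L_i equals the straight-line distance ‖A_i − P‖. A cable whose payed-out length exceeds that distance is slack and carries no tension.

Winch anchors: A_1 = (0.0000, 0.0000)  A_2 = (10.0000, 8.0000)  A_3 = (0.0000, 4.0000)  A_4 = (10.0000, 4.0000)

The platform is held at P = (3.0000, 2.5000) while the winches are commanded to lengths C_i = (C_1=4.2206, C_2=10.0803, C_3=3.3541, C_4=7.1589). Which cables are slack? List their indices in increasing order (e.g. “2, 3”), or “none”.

cable 1: √((-3.0000)²+(-2.5000)²)=3.9051, C_1=4.2206: slack
cable 2: √((7.0000)²+(5.5000)²)=8.9022, C_2=10.0803: slack
cable 3: √((-3.0000)²+(1.5000)²)=3.3541, C_3=3.3541: taut
cable 4: √((7.0000)²+(1.5000)²)=7.1589, C_4=7.1589: taut

1, 2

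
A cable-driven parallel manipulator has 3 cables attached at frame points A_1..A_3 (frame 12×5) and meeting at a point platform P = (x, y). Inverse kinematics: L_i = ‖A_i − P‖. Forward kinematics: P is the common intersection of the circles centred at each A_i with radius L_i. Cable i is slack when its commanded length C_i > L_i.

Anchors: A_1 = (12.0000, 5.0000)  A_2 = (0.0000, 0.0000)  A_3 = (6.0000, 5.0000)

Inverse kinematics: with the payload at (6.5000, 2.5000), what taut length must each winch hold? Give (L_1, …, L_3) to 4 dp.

cable 1: Δx=5.5000, Δy=2.5000; L_1 = √(Δx²+Δy²) = 6.0415
cable 2: Δx=-6.5000, Δy=-2.5000; L_2 = √(Δx²+Δy²) = 6.9642
cable 3: Δx=-0.5000, Δy=2.5000; L_3 = √(Δx²+Δy²) = 2.5495

(6.0415, 6.9642, 2.5495)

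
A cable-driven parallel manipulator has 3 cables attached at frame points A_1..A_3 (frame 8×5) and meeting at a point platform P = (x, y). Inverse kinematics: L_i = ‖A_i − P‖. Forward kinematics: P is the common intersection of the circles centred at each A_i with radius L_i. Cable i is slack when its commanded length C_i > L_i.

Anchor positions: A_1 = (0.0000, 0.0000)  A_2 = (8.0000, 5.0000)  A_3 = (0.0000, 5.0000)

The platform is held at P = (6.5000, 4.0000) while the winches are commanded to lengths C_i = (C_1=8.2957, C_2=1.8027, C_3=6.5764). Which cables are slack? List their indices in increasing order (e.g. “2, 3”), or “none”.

cable 1: L_1 = ‖A_1−P‖ = 7.6322;  C_1 = 8.2957 → slack
cable 2: L_2 = ‖A_2−P‖ = 1.8028;  C_2 = 1.8027 → taut
cable 3: L_3 = ‖A_3−P‖ = 6.5765;  C_3 = 6.5764 → taut

1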